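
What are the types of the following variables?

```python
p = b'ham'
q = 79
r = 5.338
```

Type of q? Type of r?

q is int; r is float

int, float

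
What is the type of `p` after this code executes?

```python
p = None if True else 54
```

Ternary: condition is True, if branch (None) taken → NoneType

NoneType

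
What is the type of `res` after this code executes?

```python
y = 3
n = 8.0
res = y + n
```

int + float returns float (3 + 8.0 = 11.0)

float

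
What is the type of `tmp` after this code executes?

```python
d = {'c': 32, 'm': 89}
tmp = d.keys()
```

.keys() returns a dict_keys view object

dict_keys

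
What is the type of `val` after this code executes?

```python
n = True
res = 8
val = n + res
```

bool + int returns int (True is 1, so 1 + 8 = 9)

int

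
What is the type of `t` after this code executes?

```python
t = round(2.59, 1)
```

round() with ndigits arg returns float

float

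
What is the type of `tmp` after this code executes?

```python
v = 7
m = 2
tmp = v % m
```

int % int returns int (7 % 2 = 1)

int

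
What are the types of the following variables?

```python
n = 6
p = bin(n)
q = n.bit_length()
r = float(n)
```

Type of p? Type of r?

bin() returns str; float() returns float

str, float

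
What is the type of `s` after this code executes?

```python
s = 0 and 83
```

'and' returns the first falsy value (0, which is int)

int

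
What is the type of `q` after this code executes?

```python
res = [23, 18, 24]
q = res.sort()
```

list.sort() returns None (sorts in place)

NoneType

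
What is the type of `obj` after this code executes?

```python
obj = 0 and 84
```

'and' returns the first falsy value (0, which is int)

int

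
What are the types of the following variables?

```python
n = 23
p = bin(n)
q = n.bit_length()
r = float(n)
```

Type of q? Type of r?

int.bit_length() returns int; float() returns float

int, float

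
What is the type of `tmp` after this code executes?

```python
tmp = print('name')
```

print() returns None

NoneType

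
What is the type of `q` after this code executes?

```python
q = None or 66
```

'or' with None returns the other value (66, int)

int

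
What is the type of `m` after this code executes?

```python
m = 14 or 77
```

'or' returns the first truthy value (14, which is int)

int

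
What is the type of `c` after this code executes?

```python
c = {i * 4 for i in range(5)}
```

A set comprehension {expr for x in iterable} produces a set

set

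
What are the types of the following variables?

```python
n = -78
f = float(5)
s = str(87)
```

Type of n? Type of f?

n is int; f is float

int, float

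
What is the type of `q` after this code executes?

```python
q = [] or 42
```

'or' returns first truthy value (42, which is int)

int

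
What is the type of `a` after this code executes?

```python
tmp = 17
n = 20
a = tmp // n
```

int // int returns int (17 // 20 = 0)

int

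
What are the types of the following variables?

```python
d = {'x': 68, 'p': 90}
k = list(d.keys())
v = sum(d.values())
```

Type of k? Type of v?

list(...) returns list; sum of int values returns int

list, int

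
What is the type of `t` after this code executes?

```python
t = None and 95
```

'and' returns first falsy value (None)

NoneType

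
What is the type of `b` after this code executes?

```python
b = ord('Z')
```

ord() returns int (Unicode code point)

int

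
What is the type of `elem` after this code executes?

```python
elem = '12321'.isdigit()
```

str.isdigit() returns bool

bool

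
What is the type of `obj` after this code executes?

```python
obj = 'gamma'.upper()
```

str.upper() returns str

str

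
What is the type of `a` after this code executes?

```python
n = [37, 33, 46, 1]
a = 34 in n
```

'in' operator returns bool

bool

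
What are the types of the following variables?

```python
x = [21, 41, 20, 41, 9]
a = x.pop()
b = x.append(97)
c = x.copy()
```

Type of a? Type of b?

list.pop() returns the element (int); list.append() returns None

int, NoneType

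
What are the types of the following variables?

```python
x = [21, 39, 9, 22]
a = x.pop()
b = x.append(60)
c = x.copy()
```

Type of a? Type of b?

list.pop() returns the element (int); list.append() returns None

int, NoneType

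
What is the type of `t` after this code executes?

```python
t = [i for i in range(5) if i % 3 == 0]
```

A list comprehension [...] produces a list

list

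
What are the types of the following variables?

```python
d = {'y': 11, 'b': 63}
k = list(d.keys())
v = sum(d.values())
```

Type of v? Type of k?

sum of int values returns int; list(...) returns list

int, list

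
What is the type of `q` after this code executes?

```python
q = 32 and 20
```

'and' returns the last value when all truthy (20, which is int)

int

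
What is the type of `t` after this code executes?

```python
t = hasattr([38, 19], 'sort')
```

hasattr() returns bool

bool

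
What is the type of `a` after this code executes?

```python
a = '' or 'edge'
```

'or' returns first truthy value ('edge', which is str)

str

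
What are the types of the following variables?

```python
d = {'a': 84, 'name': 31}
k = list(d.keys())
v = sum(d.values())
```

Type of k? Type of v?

list(...) returns list; sum of int values returns int

list, int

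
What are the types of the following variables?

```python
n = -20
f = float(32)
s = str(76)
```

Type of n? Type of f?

n is int; f is float

int, float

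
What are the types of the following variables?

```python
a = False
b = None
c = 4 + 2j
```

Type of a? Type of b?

a is bool; b is NoneType

bool, NoneType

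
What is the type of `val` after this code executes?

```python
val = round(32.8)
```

round() with no ndigits arg returns int

int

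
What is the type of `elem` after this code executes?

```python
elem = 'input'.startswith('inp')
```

str.startswith() returns bool

bool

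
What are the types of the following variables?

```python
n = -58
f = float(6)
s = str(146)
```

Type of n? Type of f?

n is int; f is float

int, float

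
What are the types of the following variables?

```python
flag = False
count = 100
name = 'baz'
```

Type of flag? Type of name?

flag is bool; name is str

bool, str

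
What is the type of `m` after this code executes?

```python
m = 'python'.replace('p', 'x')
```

str.replace() returns str

str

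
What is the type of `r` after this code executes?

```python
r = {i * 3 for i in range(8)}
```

A set comprehension {expr for x in iterable} produces a set

set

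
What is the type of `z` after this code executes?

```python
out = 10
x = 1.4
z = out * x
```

int * float returns float (10 * 1.4 = 14.0)

float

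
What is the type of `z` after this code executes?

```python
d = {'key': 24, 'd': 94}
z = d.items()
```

dict.items() returns a dict_items view

dict_items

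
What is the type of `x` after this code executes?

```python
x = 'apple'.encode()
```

str.encode() returns bytes

bytes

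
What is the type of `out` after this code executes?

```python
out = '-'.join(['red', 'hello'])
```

str.join() returns str

str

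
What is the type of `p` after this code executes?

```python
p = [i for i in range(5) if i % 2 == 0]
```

A list comprehension [...] produces a list

list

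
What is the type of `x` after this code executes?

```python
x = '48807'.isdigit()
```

str.isdigit() returns bool

bool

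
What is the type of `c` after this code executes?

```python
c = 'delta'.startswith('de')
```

str.startswith() returns bool

bool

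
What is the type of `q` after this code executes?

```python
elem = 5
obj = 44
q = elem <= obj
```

Comparison operators return bool

bool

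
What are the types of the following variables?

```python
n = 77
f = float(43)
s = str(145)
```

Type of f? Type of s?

f is float; s is str

float, str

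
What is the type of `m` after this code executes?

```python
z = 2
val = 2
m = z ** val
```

int ** positive int returns int (2 ** 2 = 4)

int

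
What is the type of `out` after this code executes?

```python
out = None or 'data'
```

'or' with None returns the other value ('data', str)

str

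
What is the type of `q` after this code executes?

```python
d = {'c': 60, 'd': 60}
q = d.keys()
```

.keys() returns a dict_keys view object

dict_keys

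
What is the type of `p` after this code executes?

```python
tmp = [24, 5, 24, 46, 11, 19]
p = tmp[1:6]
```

Slicing a list always returns a list

list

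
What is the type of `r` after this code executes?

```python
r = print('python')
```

print() returns None

NoneType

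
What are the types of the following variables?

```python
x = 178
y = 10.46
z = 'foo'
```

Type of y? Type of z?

y is float; z is str

float, str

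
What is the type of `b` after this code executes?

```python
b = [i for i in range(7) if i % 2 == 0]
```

A list comprehension [...] produces a list

list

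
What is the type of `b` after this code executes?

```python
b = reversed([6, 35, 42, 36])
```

reversed() on a list returns a list_reverseiterator

list_reverseiterator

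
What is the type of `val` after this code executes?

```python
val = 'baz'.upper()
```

str.upper() returns str

str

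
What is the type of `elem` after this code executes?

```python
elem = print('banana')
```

print() returns None

NoneType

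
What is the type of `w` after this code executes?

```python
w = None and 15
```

'and' returns first falsy value (None)

NoneType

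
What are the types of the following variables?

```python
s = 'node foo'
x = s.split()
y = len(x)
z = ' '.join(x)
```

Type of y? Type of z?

len() returns int; str.join() returns str

int, str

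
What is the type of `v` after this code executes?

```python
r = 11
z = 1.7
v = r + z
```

int + float returns float (11 + 1.7 = 12.7)

float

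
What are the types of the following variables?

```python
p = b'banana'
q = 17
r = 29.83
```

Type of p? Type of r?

p is bytes; r is float

bytes, float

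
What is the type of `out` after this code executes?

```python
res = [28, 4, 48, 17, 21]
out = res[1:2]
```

Slicing a list always returns a list

list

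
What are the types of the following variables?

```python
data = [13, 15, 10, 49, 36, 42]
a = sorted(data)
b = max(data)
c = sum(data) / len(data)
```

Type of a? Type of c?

sorted() returns list; int / int returns float

list, float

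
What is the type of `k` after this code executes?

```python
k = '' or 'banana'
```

'or' returns first truthy value ('banana', which is str)

str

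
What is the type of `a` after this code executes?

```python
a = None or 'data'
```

'or' with None returns the other value ('data', str)

str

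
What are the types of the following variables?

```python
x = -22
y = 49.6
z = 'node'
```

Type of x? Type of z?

x is int; z is str

int, str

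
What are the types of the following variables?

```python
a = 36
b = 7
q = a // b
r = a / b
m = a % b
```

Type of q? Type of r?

int // int returns int; int / int returns float

int, float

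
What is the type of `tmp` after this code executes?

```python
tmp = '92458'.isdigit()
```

str.isdigit() returns bool

bool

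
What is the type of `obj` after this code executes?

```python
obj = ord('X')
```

ord() returns int (Unicode code point)

int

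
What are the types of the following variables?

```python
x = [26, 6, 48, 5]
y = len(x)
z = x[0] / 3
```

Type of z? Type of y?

int / int returns float; len() returns int

float, int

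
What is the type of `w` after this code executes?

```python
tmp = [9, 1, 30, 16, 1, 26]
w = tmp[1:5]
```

Slicing a list always returns a list

list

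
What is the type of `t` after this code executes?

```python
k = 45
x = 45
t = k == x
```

Equality comparison returns bool

bool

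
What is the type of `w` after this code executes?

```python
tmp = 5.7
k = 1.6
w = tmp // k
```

float // float returns float (floor division preserves float type)

float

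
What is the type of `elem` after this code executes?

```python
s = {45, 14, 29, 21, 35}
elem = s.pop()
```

Popping from a set of ints returns int

int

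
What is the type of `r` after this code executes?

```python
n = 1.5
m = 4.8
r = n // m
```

float // float returns float (floor division preserves float type)

float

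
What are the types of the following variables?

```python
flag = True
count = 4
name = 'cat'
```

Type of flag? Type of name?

flag is bool; name is str

bool, str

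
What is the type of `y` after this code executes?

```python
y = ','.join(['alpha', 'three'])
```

str.join() returns str

str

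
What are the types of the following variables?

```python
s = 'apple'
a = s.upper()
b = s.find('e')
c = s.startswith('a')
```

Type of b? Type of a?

str.find() returns int; str.upper() returns str

int, str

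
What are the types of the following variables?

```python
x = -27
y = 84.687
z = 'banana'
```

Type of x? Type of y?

x is int; y is float

int, float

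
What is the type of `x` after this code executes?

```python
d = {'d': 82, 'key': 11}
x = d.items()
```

dict.items() returns a dict_items view

dict_items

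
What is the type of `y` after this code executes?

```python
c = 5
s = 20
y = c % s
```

int % int returns int (5 % 20 = 5)

int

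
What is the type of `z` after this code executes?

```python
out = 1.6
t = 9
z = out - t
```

float - int returns float (1.6 - 9 = -7.4)

float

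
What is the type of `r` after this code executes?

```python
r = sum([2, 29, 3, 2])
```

sum() of ints returns int

int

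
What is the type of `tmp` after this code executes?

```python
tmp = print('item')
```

print() returns None

NoneType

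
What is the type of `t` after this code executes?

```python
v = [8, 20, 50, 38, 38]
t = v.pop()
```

list.pop() returns the popped element (int here)

int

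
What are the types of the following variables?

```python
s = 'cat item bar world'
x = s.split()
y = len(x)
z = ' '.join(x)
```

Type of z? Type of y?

str.join() returns str; len() returns int

str, int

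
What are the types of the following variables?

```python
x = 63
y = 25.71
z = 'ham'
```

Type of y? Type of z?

y is float; z is str

float, str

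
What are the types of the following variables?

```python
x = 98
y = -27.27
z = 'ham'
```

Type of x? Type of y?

x is int; y is float

int, float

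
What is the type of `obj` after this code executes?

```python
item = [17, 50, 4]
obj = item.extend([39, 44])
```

list.extend() returns None

NoneType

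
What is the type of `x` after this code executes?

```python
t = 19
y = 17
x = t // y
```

int // int returns int (19 // 17 = 1)

int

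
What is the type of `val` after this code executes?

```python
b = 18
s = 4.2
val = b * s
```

int * float returns float (18 * 4.2 = 75.6)

float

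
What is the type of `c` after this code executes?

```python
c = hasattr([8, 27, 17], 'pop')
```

hasattr() returns bool

bool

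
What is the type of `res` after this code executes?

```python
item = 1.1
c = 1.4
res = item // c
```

float // float returns float (floor division preserves float type)

float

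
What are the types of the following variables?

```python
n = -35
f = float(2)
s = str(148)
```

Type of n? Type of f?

n is int; f is float

int, float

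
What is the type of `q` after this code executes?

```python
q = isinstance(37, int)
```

isinstance() returns bool

bool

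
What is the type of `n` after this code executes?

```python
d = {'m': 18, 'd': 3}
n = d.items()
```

dict.items() returns a dict_items view

dict_items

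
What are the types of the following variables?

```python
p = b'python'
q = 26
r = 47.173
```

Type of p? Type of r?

p is bytes; r is float

bytes, float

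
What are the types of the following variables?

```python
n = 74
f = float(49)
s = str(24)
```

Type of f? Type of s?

f is float; s is str

float, str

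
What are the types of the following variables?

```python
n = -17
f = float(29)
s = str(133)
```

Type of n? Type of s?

n is int; s is str

int, str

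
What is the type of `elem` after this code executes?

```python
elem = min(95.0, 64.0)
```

min() of floats returns float

float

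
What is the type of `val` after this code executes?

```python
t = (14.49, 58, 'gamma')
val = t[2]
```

Index 2 of tuple is 'gamma' which is str

str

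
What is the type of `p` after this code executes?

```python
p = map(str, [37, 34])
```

map() returns a map iterator object

map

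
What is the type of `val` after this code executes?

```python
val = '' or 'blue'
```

'or' returns first truthy value ('blue', which is str)

str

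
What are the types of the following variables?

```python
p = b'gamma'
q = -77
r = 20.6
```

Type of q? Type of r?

q is int; r is float

int, float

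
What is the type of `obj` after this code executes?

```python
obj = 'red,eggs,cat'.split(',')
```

str.split() returns list

list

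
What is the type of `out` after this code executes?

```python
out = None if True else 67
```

Ternary: condition is True, if branch (None) taken → NoneType

NoneType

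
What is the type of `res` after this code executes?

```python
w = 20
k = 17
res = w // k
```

int // int returns int (20 // 17 = 1)

int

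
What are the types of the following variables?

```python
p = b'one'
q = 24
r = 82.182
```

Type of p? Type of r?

p is bytes; r is float

bytes, float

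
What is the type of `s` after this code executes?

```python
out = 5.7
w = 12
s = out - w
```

float - int returns float (5.7 - 12 = -6.3)

float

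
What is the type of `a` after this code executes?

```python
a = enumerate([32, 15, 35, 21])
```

enumerate() returns an enumerate iterator object

enumerate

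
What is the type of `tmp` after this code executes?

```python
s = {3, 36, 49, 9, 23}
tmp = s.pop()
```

Popping from a set of ints returns int

int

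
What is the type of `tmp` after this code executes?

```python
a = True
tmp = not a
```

'not' always returns bool

bool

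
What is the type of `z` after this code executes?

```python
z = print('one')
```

print() returns None

NoneType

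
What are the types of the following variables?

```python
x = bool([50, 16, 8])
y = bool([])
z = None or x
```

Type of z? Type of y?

None or <bool> returns the bool; bool() returns bool

bool, bool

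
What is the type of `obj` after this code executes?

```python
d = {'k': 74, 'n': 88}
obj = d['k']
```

Accessing dict[str, int] with key 'k' returns int value 74

int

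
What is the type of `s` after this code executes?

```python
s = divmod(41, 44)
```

divmod() returns a tuple (quotient, remainder)

tuple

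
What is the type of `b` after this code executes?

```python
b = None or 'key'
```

'or' with None returns the other value ('key', str)

str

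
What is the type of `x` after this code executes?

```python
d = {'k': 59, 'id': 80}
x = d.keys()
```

.keys() returns a dict_keys view object

dict_keys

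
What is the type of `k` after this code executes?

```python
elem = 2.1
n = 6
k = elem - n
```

float - int returns float (2.1 - 6 = -3.9)

float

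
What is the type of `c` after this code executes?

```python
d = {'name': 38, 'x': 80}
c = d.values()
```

.values() returns a dict_values view object

dict_values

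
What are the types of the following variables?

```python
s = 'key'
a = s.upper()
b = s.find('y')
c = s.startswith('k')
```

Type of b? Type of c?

str.find() returns int; str.startswith() returns bool

int, bool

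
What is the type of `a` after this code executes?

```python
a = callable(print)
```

callable() returns bool

bool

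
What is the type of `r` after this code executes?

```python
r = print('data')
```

print() returns None

NoneType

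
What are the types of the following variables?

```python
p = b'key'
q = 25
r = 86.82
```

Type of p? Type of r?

p is bytes; r is float

bytes, float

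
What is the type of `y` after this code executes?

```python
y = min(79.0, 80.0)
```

min() of floats returns float

float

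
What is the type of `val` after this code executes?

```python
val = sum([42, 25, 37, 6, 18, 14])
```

sum() of ints returns int

int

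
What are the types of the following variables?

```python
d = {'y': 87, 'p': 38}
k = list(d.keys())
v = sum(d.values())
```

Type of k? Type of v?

list(...) returns list; sum of int values returns int

list, int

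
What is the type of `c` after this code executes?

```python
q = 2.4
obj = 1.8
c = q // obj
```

float // float returns float (floor division preserves float type)

float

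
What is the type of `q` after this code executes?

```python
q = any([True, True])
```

any() returns bool

bool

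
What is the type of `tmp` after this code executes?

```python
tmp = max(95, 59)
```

max() of ints returns int

int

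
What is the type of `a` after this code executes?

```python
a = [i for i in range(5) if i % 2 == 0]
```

A list comprehension [...] produces a list

list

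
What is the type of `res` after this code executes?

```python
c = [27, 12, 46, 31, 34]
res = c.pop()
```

list.pop() returns the popped element (int here)

int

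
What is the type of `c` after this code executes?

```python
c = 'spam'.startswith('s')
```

str.startswith() returns bool

bool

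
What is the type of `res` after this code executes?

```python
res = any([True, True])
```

any() returns bool

bool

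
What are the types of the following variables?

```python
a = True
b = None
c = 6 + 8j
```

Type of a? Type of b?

a is bool; b is NoneType

bool, NoneType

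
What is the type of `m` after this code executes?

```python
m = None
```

None has type NoneType

NoneType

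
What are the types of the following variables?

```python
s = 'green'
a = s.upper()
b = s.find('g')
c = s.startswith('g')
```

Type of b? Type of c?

str.find() returns int; str.startswith() returns bool

int, bool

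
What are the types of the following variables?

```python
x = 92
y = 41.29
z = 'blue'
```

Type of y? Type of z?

y is float; z is str

float, str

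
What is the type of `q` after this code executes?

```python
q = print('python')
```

print() returns None

NoneType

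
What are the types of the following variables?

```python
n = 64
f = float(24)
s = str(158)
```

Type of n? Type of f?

n is int; f is float

int, float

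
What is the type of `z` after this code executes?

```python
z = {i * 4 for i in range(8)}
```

A set comprehension {expr for x in iterable} produces a set

set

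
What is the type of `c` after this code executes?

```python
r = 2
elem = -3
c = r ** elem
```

int ** negative int returns float

float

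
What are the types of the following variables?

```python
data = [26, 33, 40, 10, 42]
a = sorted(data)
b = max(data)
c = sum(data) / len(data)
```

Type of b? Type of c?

max of ints returns int; int / int returns float

int, float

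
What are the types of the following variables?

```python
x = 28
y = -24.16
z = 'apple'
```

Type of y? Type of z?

y is float; z is str

float, str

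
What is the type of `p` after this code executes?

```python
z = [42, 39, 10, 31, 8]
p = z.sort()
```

list.sort() returns None (sorts in place)

NoneType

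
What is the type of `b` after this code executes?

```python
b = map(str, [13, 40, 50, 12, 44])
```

map() returns a map iterator object

map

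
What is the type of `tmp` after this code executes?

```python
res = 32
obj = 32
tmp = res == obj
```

Equality comparison returns bool

bool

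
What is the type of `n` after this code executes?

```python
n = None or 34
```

'or' with None returns the other value (34, int)

int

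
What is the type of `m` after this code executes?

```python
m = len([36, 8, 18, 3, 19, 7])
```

len() always returns int

int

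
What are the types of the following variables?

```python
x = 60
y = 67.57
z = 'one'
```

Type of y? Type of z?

y is float; z is str

float, str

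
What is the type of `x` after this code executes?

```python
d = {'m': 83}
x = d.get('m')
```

dict.get() returns the value (int) when key is found

int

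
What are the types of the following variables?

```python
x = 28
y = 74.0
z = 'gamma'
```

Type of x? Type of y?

x is int; y is float

int, float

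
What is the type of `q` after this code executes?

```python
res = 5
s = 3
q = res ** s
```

int ** positive int returns int (5 ** 3 = 125)

int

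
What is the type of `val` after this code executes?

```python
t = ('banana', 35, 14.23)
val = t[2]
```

Index 2 of tuple is 14.23 which is float

float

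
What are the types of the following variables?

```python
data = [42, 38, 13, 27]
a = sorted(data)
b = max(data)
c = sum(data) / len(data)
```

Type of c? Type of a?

int / int returns float; sorted() returns list

float, list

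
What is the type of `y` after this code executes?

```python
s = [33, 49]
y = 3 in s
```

'in' operator returns bool

bool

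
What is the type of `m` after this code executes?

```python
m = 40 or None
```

'or' returns first truthy value (40, int)

int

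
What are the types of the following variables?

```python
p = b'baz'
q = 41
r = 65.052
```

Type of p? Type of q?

p is bytes; q is int

bytes, int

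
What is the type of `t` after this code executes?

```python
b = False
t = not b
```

'not' always returns bool

bool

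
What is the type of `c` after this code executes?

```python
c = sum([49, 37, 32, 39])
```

sum() of ints returns int

int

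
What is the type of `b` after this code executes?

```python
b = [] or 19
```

'or' returns first truthy value (19, which is int)

int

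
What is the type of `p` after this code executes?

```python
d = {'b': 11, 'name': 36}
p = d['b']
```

Accessing dict[str, int] with key 'b' returns int value 11

int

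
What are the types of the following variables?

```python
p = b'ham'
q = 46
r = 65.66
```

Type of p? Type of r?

p is bytes; r is float

bytes, float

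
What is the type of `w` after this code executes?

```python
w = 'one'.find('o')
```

str.find() returns int (index, or -1)

int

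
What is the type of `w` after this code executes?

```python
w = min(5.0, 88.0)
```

min() of floats returns float

float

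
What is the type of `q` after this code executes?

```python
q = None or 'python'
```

'or' with None returns the other value ('python', str)

str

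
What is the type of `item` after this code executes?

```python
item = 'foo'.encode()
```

str.encode() returns bytes

bytes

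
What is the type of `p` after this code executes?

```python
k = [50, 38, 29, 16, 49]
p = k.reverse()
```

list.reverse() returns None

NoneType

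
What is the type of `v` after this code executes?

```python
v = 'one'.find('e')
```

str.find() returns int (index, or -1)

int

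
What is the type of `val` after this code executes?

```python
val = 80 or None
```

'or' returns first truthy value (80, int)

int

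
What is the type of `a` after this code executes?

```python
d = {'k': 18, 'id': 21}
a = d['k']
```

Accessing dict[str, int] with key 'k' returns int value 18

int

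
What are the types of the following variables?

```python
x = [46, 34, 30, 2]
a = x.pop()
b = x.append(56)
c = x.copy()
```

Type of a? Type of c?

list.pop() returns the element (int); list.copy() returns list

int, list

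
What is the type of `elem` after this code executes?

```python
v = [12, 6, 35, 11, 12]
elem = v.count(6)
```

list.count() returns int

int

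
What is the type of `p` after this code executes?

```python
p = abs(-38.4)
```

abs() of float returns float

float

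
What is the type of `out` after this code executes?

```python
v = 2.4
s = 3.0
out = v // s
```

float // float returns float (floor division preserves float type)

float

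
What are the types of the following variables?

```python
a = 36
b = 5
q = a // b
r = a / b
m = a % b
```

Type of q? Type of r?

int // int returns int; int / int returns float

int, float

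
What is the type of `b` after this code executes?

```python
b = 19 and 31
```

'and' returns the last value when all truthy (31, which is int)

int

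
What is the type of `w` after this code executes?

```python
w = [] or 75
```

'or' returns first truthy value (75, which is int)

int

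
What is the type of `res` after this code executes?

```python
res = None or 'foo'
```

'or' with None returns the other value ('foo', str)

str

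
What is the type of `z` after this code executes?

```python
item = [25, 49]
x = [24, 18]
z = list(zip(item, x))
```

list(zip(...)) returns a list of tuples

list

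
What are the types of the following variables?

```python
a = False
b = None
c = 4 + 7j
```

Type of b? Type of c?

b is NoneType; c is complex

NoneType, complex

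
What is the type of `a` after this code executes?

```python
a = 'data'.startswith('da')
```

str.startswith() returns bool

bool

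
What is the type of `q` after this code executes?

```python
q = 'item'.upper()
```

str.upper() returns str

str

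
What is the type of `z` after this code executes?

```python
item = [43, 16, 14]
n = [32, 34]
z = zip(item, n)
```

zip() returns a zip iterator object

zip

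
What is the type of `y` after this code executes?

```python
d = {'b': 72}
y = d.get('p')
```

dict.get() returns None when key 'p' is not found and no default given

NoneType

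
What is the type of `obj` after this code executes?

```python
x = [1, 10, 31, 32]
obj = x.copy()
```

list.copy() returns list

list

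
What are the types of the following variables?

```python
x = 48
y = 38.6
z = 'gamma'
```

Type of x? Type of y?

x is int; y is float

int, float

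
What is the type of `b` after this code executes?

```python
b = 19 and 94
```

'and' returns the last value when all truthy (94, which is int)

int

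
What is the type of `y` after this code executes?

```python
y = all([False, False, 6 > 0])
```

all() returns bool

bool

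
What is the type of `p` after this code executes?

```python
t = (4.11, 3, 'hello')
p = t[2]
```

Index 2 of tuple is 'hello' which is str

str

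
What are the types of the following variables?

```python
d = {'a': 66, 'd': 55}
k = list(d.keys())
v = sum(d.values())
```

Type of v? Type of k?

sum of int values returns int; list(...) returns list

int, list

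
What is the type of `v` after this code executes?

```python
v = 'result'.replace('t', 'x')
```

str.replace() returns str

str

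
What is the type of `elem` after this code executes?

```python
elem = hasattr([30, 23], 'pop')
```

hasattr() returns bool

bool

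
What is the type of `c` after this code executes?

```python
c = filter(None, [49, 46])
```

filter() returns a filter iterator object

filter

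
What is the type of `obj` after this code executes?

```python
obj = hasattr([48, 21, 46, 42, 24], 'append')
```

hasattr() returns bool

bool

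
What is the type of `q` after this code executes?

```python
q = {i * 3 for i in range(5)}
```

A set comprehension {expr for x in iterable} produces a set

set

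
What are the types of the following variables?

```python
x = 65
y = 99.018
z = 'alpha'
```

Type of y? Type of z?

y is float; z is str

float, str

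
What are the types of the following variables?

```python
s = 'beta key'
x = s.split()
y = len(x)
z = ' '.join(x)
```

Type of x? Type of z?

str.split() returns list; str.join() returns str

list, str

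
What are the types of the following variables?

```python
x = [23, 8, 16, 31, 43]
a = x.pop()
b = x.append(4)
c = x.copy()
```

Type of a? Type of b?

list.pop() returns the element (int); list.append() returns None

int, NoneType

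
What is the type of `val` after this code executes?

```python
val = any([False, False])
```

any() returns bool

bool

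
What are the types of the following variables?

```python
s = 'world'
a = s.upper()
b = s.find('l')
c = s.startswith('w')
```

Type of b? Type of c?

str.find() returns int; str.startswith() returns bool

int, bool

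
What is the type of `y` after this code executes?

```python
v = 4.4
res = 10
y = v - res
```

float - int returns float (4.4 - 10 = -5.6)

float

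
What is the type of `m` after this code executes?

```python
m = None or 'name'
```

'or' with None returns the other value ('name', str)

str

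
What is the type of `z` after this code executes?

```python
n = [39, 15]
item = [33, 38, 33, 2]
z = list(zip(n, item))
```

list(zip(...)) returns a list of tuples

list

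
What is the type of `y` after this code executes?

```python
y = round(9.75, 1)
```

round() with ndigits arg returns float

float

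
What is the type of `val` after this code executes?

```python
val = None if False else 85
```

Ternary: condition is False, else branch (85) taken → int

int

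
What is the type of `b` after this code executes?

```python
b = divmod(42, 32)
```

divmod() returns a tuple (quotient, remainder)

tuple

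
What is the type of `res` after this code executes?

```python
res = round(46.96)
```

round() with no ndigits arg returns int

int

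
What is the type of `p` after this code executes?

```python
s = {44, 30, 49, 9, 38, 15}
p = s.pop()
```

Popping from a set of ints returns int

int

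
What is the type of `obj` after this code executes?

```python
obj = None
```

None has type NoneType

NoneType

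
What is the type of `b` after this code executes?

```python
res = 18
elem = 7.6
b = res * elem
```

int * float returns float (18 * 7.6 = 136.8)

float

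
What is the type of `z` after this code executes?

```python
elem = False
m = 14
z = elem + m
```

bool + int returns int (False is 0, so 0 + 14 = 14)

int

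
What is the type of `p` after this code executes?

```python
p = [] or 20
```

'or' returns first truthy value (20, which is int)

int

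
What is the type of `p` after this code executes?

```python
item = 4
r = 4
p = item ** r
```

int ** positive int returns int (4 ** 4 = 256)

int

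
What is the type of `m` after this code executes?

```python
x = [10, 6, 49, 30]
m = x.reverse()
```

list.reverse() returns None

NoneType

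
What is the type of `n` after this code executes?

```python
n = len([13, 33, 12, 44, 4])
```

len() always returns int

int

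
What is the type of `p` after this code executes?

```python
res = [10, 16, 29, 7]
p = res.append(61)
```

list.append() returns None (mutates in place)

NoneType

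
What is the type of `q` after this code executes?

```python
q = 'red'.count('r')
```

str.count() returns int

int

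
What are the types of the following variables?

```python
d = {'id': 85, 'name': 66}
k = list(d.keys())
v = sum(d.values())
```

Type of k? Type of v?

list(...) returns list; sum of int values returns int

list, int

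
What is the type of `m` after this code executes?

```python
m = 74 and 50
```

'and' returns the last value when all truthy (50, which is int)

int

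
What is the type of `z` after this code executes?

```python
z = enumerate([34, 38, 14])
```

enumerate() returns an enumerate iterator object

enumerate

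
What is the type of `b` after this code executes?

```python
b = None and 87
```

'and' returns first falsy value (None)

NoneType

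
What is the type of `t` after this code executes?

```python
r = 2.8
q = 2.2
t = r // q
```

float // float returns float (floor division preserves float type)

float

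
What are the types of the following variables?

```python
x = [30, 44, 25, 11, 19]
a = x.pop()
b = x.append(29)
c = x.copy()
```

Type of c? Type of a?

list.copy() returns list; list.pop() returns the element (int)

list, int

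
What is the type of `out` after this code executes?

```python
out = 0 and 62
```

'and' returns the first falsy value (0, which is int)

int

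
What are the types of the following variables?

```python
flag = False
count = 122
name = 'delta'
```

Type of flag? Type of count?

flag is bool; count is int

bool, int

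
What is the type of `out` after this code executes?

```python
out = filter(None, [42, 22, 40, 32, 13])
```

filter() returns a filter iterator object

filter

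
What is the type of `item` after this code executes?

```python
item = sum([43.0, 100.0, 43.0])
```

sum() of floats returns float

float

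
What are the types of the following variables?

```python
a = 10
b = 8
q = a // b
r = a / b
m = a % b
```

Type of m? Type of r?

int % int returns int; int / int returns float

int, float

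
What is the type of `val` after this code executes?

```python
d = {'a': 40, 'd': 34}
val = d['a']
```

Accessing dict[str, int] with key 'a' returns int value 40

int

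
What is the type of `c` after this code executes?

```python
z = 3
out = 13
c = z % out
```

int % int returns int (3 % 13 = 3)

int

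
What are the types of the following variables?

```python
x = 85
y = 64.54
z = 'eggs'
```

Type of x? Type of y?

x is int; y is float

int, float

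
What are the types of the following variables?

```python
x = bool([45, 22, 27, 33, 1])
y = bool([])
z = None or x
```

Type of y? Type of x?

bool() returns bool; bool() returns bool

bool, bool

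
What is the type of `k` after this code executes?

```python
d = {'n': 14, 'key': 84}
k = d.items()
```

dict.items() returns a dict_items view

dict_items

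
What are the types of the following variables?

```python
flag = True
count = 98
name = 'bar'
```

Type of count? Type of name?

count is int; name is str

int, str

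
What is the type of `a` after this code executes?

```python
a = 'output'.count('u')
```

str.count() returns int

int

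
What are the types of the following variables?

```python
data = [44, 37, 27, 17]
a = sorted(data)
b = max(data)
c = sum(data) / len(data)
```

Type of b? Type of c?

max of ints returns int; int / int returns float

int, float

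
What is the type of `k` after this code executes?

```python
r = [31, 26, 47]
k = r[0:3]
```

Slicing a list always returns a list

list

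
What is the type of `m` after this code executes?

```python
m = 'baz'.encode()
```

str.encode() returns bytes

bytes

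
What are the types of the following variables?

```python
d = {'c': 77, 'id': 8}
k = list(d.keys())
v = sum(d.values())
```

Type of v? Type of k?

sum of int values returns int; list(...) returns list

int, list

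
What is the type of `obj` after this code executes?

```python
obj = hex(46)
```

hex() returns str representation

str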